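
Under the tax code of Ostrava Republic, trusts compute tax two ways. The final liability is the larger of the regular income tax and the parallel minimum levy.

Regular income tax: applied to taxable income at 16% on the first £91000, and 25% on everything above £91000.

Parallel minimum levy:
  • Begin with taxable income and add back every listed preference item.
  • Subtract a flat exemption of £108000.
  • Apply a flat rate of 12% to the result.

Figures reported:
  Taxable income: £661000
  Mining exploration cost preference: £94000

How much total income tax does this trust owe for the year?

Regular income tax:
  £91000 × 16% = £14560
  £570000 × 25% = £142500
  → £157060

Parallel minimum levy:
  Adjusted income: £661000 + £94000 = £755000
  Less exemption £108000 → base £647000
  £647000 × 12% = £77640

£157060 > £77640, so the regular income tax governs.

£157060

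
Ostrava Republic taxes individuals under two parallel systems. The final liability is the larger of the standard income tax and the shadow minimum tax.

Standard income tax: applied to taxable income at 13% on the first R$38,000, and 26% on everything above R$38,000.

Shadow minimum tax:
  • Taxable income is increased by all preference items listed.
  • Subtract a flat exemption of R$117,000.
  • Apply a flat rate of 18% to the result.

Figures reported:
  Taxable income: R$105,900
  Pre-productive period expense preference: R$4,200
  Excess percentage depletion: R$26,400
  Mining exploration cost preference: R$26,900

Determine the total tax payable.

Standard income tax:
  R$38,000 × 13% = R$4,940
  R$67,900 × 26% = R$17,654
  → R$22,594

Shadow minimum tax:
  Adjusted income: R$105,900 + R$4,200 + R$26,400 + R$26,900 = R$163,400
  Less exemption R$117,000 → base R$46,400
  R$46,400 × 18% = R$8,352

R$22,594 > R$8,352, so the standard income tax governs.

R$22,594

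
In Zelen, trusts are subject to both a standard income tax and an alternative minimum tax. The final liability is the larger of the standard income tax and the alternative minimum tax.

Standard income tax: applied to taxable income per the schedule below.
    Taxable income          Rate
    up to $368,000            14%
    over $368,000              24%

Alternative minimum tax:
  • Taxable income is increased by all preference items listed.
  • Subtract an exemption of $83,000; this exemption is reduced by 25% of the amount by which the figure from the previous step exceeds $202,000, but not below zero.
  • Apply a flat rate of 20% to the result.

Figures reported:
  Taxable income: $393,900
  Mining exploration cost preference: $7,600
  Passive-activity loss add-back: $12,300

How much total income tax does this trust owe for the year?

Alternative minimum tax:
  Adjusted income: $393,900 + $7,600 + $12,300 = $413,800
  Exemption: $83,000 − 25% × ($413,800 − $202,000) = $83,000 − $52,950 = $30,050
  Base: $413,800 − $30,050 = $383,750
  $383,750 × 20% = $76,750

Standard income tax:
  $368,000 × 14% = $51,520
  $25,900 × 24% = $6,216
  → $57,736

$76,750 > $57,736, so the alternative minimum tax is the binding amount.

$76,750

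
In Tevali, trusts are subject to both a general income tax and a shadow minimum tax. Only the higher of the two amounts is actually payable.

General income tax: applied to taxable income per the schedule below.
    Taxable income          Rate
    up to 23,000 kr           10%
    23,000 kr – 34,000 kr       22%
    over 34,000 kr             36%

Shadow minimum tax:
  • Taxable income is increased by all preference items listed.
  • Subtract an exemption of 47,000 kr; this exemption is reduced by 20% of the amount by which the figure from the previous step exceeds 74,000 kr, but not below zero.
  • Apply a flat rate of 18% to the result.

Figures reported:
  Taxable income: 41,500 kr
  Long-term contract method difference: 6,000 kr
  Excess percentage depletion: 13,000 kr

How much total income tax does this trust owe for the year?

7,420 kr

Shadow minimum tax:
  Adjusted income: 41,500 kr + 6,000 kr + 13,000 kr = 60,500 kr
  Exemption: 60,500 kr ≤ 74,000 kr, so full 47,000 kr applies
  Base: 60,500 kr − 47,000 kr = 13,500 kr
  13,500 kr × 18% = 2,430 kr

General income tax:
  23,000 kr × 10% = 2,300 kr
  11,000 kr × 22% = 2,420 kr
  7,500 kr × 36% = 2,700 kr
  → 7,420 kr

7,420 kr > 2,430 kr, so the general income tax governs.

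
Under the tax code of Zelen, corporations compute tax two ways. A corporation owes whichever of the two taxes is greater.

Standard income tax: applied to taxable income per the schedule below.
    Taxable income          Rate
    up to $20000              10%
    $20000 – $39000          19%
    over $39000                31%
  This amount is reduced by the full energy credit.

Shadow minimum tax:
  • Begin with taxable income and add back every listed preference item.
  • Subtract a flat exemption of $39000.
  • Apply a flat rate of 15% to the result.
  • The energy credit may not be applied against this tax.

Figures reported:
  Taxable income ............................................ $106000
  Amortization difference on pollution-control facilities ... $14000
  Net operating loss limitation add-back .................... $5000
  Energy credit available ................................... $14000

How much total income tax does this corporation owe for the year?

Shadow minimum tax:
  Adjusted income: $106000 + $14000 + $5000 = $125000
  Less exemption $39000 → base $86000
  $86000 × 15% = $12900

Standard income tax:
  $20000 × 10% = $2000
  $19000 × 19% = $3610
  $67000 × 31% = $20770
  → $26380
  Less energy credit $14000 → $12380

$12900 > $12380, so the shadow minimum tax is the binding amount.

$12900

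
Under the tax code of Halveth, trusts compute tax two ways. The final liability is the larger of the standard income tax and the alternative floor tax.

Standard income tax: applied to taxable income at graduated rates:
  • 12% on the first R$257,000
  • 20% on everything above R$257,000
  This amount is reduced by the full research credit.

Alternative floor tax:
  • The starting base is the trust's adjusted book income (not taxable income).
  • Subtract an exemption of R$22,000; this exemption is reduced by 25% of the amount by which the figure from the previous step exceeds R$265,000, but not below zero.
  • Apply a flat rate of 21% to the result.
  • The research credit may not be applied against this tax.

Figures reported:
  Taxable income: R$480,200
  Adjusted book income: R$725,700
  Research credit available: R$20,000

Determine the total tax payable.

Alternative floor tax:
  Base (adjusted book income): R$725,700
  Exemption: 25% × (R$725,700 − R$265,000) = R$115,175 ≥ R$22,000, so the exemption is fully phased out
  Base: R$725,700 − R$0 = R$725,700
  R$725,700 × 21% = R$152,397

Standard income tax:
  R$257,000 × 12% = R$30,840
  R$223,200 × 20% = R$44,640
  → R$75,480
  Less research credit R$20,000 → R$55,480

R$152,397 > R$55,480, so the alternative floor tax is the binding amount.

R$152,397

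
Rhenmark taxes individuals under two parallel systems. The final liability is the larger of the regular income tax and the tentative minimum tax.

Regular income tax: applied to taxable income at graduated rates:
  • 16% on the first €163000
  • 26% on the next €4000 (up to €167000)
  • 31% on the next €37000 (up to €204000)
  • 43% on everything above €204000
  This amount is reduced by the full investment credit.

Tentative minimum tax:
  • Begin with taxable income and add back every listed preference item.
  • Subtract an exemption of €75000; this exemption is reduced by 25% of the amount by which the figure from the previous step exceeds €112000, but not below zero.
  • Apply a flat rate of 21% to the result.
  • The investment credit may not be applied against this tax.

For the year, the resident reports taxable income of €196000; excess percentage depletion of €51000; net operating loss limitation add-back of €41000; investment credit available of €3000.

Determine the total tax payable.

Regular income tax:
  €163000 × 16% = €26080
  €4000 × 26% = €1040
  €29000 × 31% = €8990
  → €36110
  Less investment credit €3000 → €33110

Tentative minimum tax:
  Adjusted income: €196000 + €51000 + €41000 = €288000
  Exemption: €75000 − 25% × (€288000 − €112000) = €75000 − €44000 = €31000
  Base: €288000 − €31000 = €257000
  €257000 × 21% = €53970

€53970 > €33110, so the tentative minimum tax is the binding amount.

€53970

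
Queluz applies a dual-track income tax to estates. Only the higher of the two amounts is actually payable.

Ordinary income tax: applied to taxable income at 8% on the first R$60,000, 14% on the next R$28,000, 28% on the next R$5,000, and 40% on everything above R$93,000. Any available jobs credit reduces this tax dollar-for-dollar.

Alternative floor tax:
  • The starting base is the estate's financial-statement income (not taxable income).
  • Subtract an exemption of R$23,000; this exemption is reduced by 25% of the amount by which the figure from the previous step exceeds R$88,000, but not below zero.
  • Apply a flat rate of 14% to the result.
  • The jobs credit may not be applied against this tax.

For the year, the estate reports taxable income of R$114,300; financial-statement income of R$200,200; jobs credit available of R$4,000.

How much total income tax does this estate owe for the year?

R$28,028

Alternative floor tax:
  Base (financial-statement income): R$200,200
  Exemption: 25% × (R$200,200 − R$88,000) = R$28,050 ≥ R$23,000, so the exemption is fully phased out
  Base: R$200,200 − R$0 = R$200,200
  R$200,200 × 14% = R$28,028

Ordinary income tax:
  R$60,000 × 8% = R$4,800
  R$28,000 × 14% = R$3,920
  R$5,000 × 28% = R$1,400
  R$21,300 × 40% = R$8,520
  → R$18,640
  Less jobs credit R$4,000 → R$14,640

R$28,028 > R$14,640, so the alternative floor tax is the binding amount.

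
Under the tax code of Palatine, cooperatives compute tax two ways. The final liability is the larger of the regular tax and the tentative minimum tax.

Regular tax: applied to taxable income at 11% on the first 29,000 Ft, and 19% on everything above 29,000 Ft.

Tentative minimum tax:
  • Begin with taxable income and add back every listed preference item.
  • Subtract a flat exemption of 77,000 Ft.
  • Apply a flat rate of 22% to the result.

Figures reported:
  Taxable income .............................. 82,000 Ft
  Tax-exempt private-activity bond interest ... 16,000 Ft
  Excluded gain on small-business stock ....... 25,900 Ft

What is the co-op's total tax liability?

13,260 Ft

Regular tax:
  29,000 Ft × 11% = 3,190 Ft
  53,000 Ft × 19% = 10,070 Ft
  → 13,260 Ft

Tentative minimum tax:
  Adjusted income: 82,000 Ft + 16,000 Ft + 25,900 Ft = 123,900 Ft
  Less exemption 77,000 Ft → base 46,900 Ft
  46,900 Ft × 22% = 10,318 Ft

13,260 Ft > 10,318 Ft, so the regular tax governs.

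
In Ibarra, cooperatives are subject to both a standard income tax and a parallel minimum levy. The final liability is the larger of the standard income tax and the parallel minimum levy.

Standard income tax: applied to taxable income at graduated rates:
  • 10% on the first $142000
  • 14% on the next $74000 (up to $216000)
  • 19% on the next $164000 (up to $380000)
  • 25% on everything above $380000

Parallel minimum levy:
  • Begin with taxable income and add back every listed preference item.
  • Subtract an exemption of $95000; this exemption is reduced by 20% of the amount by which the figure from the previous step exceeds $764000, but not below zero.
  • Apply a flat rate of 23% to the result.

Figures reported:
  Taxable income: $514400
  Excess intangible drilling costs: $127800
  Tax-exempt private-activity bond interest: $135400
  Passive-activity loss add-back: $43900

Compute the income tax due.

Parallel minimum levy:
  Adjusted income: $514400 + $127800 + $135400 + $43900 = $821500
  Exemption: $95000 − 20% × ($821500 − $764000) = $95000 − $11500 = $83500
  Base: $821500 − $83500 = $738000
  $738000 × 23% = $169740

Standard income tax:
  $142000 × 10% = $14200
  $74000 × 14% = $10360
  $164000 × 19% = $31160
  $134400 × 25% = $33600
  → $89320

$169740 > $89320, so the parallel minimum levy is the binding amount.

$169740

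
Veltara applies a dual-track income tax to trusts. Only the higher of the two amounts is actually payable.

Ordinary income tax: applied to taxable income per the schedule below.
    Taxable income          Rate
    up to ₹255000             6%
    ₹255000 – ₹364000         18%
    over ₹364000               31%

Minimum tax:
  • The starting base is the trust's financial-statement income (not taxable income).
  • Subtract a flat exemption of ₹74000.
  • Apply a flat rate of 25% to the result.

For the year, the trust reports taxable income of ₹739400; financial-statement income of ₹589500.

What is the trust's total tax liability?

Ordinary income tax:
  ₹255000 × 6% = ₹15300
  ₹109000 × 18% = ₹19620
  ₹375400 × 31% = ₹116374
  → ₹151294

Minimum tax:
  Base (financial-statement income): ₹589500
  Less exemption ₹74000 → base ₹515500
  ₹515500 × 25% = ₹128875

₹151294 > ₹128875, so the ordinary income tax governs.

₹151294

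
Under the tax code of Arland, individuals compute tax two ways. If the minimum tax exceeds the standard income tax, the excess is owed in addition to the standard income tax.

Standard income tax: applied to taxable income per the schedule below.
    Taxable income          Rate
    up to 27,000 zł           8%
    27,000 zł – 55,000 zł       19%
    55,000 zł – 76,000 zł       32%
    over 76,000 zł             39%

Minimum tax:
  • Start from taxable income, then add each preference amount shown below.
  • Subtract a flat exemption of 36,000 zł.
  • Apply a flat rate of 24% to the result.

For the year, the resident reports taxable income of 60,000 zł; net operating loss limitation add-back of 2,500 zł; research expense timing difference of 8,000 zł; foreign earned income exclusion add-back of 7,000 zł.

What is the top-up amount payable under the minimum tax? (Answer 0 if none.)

Minimum tax:
  Adjusted income: 60,000 zł + 2,500 zł + 8,000 zł + 7,000 zł = 77,500 zł
  Less exemption 36,000 zł → base 41,500 zł
  41,500 zł × 24% = 9,960 zł

Standard income tax:
  27,000 zł × 8% = 2,160 zł
  28,000 zł × 19% = 5,320 zł
  5,000 zł × 32% = 1,600 zł
  → 9,080 zł

Excess of minimum tax over standard income tax: 9,960 zł − 9,080 zł = 880 zł.

880 zł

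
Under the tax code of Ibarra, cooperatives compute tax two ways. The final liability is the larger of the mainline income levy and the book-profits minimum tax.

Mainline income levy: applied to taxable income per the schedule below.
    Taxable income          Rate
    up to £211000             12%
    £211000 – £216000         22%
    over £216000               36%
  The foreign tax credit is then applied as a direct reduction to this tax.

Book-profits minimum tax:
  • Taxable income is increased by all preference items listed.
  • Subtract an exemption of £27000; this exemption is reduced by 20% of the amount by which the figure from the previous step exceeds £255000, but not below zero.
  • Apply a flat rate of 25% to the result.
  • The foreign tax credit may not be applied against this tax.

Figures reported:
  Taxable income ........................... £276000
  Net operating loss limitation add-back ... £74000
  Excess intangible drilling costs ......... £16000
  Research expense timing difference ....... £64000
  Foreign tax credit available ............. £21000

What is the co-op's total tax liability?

£107500

Mainline income levy:
  £211000 × 12% = £25320
  £5000 × 22% = £1100
  £60000 × 36% = £21600
  → £48020
  Less foreign tax credit £21000 → £27020

Book-profits minimum tax:
  Adjusted income: £276000 + £74000 + £16000 + £64000 = £430000
  Exemption: 20% × (£430000 − £255000) = £35000 ≥ £27000, so the exemption is fully phased out
  Base: £430000 − £0 = £430000
  £430000 × 25% = £107500

£107500 > £27020, so the book-profits minimum tax is the binding amount.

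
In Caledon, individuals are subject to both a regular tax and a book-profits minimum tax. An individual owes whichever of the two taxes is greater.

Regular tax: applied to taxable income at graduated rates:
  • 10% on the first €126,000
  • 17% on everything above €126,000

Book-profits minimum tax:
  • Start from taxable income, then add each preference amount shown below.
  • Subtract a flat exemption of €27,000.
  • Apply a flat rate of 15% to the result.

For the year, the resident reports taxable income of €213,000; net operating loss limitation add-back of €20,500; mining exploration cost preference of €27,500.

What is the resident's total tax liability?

Regular tax:
  €126,000 × 10% = €12,600
  €87,000 × 17% = €14,790
  → €27,390

Book-profits minimum tax:
  Adjusted income: €213,000 + €20,500 + €27,500 = €261,000
  Less exemption €27,000 → base €234,000
  €234,000 × 15% = €35,100

€35,100 > €27,390, so the book-profits minimum tax is the binding amount.

€35,100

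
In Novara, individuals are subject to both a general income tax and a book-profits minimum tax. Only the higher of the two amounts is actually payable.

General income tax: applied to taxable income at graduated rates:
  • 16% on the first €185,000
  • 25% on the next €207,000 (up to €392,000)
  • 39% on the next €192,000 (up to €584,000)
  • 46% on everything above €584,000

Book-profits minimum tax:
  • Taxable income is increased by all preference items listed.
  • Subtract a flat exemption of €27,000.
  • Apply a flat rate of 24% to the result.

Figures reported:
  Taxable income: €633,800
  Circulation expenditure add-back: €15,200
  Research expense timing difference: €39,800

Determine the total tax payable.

General income tax:
  €185,000 × 16% = €29,600
  €207,000 × 25% = €51,750
  €192,000 × 39% = €74,880
  €49,800 × 46% = €22,908
  → €179,138

Book-profits minimum tax:
  Adjusted income: €633,800 + €15,200 + €39,800 = €688,800
  Less exemption €27,000 → base €661,800
  €661,800 × 24% = €158,832

€179,138 > €158,832, so the general income tax governs.

€179,138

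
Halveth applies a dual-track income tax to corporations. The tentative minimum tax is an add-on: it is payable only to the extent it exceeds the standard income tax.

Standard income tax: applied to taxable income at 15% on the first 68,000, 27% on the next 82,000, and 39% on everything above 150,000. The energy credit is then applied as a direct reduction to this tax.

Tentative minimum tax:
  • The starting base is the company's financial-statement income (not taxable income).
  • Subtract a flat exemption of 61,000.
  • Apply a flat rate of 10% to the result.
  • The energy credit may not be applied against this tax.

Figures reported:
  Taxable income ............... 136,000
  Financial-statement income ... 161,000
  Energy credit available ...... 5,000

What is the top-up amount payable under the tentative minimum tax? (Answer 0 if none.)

0

Tentative minimum tax:
  Base (financial-statement income): 161,000
  Less exemption 61,000 → base 100,000
  100,000 × 10% = 10,000

Standard income tax:
  68,000 × 15% = 10,200
  68,000 × 27% = 18,360
  → 28,560
  Less energy credit 5,000 → 23,560

10,000 ≤ 23,560, so no add-on is due.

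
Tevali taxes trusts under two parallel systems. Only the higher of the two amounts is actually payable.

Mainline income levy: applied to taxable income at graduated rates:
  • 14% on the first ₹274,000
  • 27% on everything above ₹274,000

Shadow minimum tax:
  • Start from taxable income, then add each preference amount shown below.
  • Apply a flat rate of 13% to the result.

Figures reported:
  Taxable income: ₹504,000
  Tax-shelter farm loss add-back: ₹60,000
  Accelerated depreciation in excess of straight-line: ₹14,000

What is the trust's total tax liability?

₹100,460

Shadow minimum tax:
  Adjusted income: ₹504,000 + ₹60,000 + ₹14,000 = ₹578,000
  ₹578,000 × 13% = ₹75,140

Mainline income levy:
  ₹274,000 × 14% = ₹38,360
  ₹230,000 × 27% = ₹62,100
  → ₹100,460

₹100,460 > ₹75,140, so the mainline income levy governs.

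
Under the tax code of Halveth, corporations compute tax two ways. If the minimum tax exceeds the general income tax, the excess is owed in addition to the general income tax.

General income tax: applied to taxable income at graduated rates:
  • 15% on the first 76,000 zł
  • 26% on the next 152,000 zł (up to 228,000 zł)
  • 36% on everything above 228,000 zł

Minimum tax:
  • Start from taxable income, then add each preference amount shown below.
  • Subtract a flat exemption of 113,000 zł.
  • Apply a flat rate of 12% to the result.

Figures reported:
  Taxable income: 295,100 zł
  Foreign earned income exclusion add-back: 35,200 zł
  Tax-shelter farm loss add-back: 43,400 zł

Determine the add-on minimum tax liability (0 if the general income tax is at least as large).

General income tax:
  76,000 zł × 15% = 11,400 zł
  152,000 zł × 26% = 39,520 zł
  67,100 zł × 36% = 24,156 zł
  → 75,076 zł

Minimum tax:
  Adjusted income: 295,100 zł + 35,200 zł + 43,400 zł = 373,700 zł
  Less exemption 113,000 zł → base 260,700 zł
  260,700 zł × 12% = 31,284 zł

31,284 zł ≤ 75,076 zł, so no add-on is due.

0 zł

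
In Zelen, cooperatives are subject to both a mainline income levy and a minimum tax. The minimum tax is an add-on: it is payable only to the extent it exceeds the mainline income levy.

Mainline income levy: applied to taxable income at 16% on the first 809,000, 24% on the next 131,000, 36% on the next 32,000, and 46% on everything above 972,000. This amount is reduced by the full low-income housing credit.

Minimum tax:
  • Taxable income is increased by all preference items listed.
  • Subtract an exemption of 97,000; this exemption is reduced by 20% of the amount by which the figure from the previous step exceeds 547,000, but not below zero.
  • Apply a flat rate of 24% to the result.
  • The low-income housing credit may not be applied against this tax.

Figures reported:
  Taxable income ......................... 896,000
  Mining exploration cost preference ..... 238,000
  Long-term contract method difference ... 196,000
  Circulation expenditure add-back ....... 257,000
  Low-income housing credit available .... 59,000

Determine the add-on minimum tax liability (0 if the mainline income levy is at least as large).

Mainline income levy:
  809,000 × 16% = 129,440
  87,000 × 24% = 20,880
  → 150,320
  Less low-income housing credit 59,000 → 91,320

Minimum tax:
  Adjusted income: 896,000 + 238,000 + 196,000 + 257,000 = 1,587,000
  Exemption: 20% × (1,587,000 − 547,000) = 208,000 ≥ 97,000, so the exemption is fully phased out
  Base: 1,587,000 − 0 = 1,587,000
  1,587,000 × 24% = 380,880

Excess of minimum tax over mainline income levy: 380,880 − 91,320 = 289,560.

289,560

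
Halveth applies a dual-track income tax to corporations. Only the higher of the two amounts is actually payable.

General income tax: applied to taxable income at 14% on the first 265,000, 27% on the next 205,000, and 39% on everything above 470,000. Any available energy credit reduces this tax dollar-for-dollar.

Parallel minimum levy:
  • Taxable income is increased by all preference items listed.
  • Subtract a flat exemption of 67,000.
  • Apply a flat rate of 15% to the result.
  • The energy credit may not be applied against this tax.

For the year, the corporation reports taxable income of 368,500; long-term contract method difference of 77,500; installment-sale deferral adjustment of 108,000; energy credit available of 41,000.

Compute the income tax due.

73,050

Parallel minimum levy:
  Adjusted income: 368,500 + 77,500 + 108,000 = 554,000
  Less exemption 67,000 → base 487,000
  487,000 × 15% = 73,050

General income tax:
  265,000 × 14% = 37,100
  103,500 × 27% = 27,945
  → 65,045
  Less energy credit 41,000 → 24,045

73,050 > 24,045, so the parallel minimum levy is the binding amount.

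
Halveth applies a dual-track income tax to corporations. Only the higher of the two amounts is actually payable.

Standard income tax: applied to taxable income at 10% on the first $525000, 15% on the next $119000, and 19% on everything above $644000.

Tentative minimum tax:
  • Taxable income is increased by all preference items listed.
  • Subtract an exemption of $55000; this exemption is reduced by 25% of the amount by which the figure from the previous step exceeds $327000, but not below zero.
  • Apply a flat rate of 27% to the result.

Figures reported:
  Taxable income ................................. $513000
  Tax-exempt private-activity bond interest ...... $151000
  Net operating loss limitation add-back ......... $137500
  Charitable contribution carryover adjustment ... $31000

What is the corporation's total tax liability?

Standard income tax:
  $513000 × 10% = $51300

Tentative minimum tax:
  Adjusted income: $513000 + $151000 + $137500 + $31000 = $832500
  Exemption: 25% × ($832500 − $327000) = $126375 ≥ $55000, so the exemption is fully phased out
  Base: $832500 − $0 = $832500
  $832500 × 27% = $224775

$224775 > $51300, so the tentative minimum tax is the binding amount.

$224775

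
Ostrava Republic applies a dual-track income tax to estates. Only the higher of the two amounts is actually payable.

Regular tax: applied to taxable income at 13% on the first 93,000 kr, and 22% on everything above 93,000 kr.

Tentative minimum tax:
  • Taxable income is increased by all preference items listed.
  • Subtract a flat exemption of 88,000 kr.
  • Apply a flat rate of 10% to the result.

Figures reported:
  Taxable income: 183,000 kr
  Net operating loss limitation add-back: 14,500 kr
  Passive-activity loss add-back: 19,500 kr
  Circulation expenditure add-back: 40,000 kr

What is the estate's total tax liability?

31,890 kr

Regular tax:
  93,000 kr × 13% = 12,090 kr
  90,000 kr × 22% = 19,800 kr
  → 31,890 kr

Tentative minimum tax:
  Adjusted income: 183,000 kr + 14,500 kr + 19,500 kr + 40,000 kr = 257,000 kr
  Less exemption 88,000 kr → base 169,000 kr
  169,000 kr × 10% = 16,900 kr

31,890 kr > 16,900 kr, so the regular tax governs.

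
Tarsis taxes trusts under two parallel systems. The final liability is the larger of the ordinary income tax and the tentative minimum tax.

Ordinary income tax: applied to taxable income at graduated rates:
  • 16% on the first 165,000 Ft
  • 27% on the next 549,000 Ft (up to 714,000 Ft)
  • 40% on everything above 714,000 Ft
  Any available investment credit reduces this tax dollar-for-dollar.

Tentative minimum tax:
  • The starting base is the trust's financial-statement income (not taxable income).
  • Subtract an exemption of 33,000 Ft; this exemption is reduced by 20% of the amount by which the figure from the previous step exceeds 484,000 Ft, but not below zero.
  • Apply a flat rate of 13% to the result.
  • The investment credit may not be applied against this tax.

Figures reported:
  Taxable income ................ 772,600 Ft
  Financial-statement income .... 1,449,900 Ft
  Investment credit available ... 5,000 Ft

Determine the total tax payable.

Ordinary income tax:
  165,000 Ft × 16% = 26,400 Ft
  549,000 Ft × 27% = 148,230 Ft
  58,600 Ft × 40% = 23,440 Ft
  → 198,070 Ft
  Less investment credit 5,000 Ft → 193,070 Ft

Tentative minimum tax:
  Base (financial-statement income): 1,449,900 Ft
  Exemption: 20% × (1,449,900 Ft − 484,000 Ft) = 193,180 Ft ≥ 33,000 Ft, so the exemption is fully phased out
  Base: 1,449,900 Ft − 0 Ft = 1,449,900 Ft
  1,449,900 Ft × 13% = 188,487 Ft

193,070 Ft > 188,487 Ft, so the ordinary income tax governs.

193,070 Ft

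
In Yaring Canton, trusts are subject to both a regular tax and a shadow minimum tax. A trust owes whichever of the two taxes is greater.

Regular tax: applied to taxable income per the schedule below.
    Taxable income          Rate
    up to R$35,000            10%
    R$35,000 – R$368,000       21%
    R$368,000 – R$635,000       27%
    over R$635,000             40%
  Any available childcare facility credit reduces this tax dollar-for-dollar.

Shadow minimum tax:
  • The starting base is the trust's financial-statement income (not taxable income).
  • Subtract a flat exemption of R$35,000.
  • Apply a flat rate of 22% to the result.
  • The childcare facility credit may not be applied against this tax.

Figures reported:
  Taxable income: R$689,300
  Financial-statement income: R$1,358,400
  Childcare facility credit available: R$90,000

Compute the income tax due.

R$291,148

Regular tax:
  R$35,000 × 10% = R$3,500
  R$333,000 × 21% = R$69,930
  R$267,000 × 27% = R$72,090
  R$54,300 × 40% = R$21,720
  → R$167,240
  Less childcare facility credit R$90,000 → R$77,240

Shadow minimum tax:
  Base (financial-statement income): R$1,358,400
  Less exemption R$35,000 → base R$1,323,400
  R$1,323,400 × 22% = R$291,148

R$291,148 > R$77,240, so the shadow minimum tax is the binding amount.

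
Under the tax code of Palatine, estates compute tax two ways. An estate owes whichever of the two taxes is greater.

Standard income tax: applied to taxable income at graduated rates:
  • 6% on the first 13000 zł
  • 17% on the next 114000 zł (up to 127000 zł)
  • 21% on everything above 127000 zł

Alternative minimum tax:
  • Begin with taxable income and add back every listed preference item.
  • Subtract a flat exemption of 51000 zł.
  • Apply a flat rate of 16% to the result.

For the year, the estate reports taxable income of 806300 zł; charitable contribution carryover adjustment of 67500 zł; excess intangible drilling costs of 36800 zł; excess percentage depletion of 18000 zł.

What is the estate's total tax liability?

Alternative minimum tax:
  Adjusted income: 806300 zł + 67500 zł + 36800 zł + 18000 zł = 928600 zł
  Less exemption 51000 zł → base 877600 zł
  877600 zł × 16% = 140416 zł

Standard income tax:
  13000 zł × 6% = 780 zł
  114000 zł × 17% = 19380 zł
  679300 zł × 21% = 142653 zł
  → 162813 zł

162813 zł > 140416 zł, so the standard income tax governs.

162813 zł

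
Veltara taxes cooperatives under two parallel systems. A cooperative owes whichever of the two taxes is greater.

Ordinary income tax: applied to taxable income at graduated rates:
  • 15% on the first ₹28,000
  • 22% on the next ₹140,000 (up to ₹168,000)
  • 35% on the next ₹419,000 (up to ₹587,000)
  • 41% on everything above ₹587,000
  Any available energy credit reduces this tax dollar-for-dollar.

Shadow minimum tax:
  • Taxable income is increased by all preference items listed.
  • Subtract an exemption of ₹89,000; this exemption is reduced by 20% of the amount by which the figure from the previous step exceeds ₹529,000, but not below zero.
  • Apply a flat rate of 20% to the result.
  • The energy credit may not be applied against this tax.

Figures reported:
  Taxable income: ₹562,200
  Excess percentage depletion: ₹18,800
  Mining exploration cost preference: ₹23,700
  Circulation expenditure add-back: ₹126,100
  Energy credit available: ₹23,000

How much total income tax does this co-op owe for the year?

Ordinary income tax:
  ₹28,000 × 15% = ₹4,200
  ₹140,000 × 22% = ₹30,800
  ₹394,200 × 35% = ₹137,970
  → ₹172,970
  Less energy credit ₹23,000 → ₹149,970

Shadow minimum tax:
  Adjusted income: ₹562,200 + ₹18,800 + ₹23,700 + ₹126,100 = ₹730,800
  Exemption: ₹89,000 − 20% × (₹730,800 − ₹529,000) = ₹89,000 − ₹40,360 = ₹48,640
  Base: ₹730,800 − ₹48,640 = ₹682,160
  ₹682,160 × 20% = ₹136,432

₹149,970 > ₹136,432, so the ordinary income tax governs.

₹149,970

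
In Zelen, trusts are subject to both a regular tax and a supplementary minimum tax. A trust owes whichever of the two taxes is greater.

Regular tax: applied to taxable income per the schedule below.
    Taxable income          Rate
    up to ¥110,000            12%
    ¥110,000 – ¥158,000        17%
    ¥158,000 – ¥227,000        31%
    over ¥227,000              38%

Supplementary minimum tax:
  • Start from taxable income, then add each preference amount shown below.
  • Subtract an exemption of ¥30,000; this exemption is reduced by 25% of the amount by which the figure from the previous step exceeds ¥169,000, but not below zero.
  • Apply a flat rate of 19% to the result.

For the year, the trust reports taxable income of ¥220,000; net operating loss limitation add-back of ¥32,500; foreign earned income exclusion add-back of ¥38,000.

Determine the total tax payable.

Regular tax:
  ¥110,000 × 12% = ¥13,200
  ¥48,000 × 17% = ¥8,160
  ¥62,000 × 31% = ¥19,220
  → ¥40,580

Supplementary minimum tax:
  Adjusted income: ¥220,000 + ¥32,500 + ¥38,000 = ¥290,500
  Exemption: 25% × (¥290,500 − ¥169,000) = ¥30,375 ≥ ¥30,000, so the exemption is fully phased out
  Base: ¥290,500 − ¥0 = ¥290,500
  ¥290,500 × 19% = ¥55,195

¥55,195 > ¥40,580, so the supplementary minimum tax is the binding amount.

¥55,195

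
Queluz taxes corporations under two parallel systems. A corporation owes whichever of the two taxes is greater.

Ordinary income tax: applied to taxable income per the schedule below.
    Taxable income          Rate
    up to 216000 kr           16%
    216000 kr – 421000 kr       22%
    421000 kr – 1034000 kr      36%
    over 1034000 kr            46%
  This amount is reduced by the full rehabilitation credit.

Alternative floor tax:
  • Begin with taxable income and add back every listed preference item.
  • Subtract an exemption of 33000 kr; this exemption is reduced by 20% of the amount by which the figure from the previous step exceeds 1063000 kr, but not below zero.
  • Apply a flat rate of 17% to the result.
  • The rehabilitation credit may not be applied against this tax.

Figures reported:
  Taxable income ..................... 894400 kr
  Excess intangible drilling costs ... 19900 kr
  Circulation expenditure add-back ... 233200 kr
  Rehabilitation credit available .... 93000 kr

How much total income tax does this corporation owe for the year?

192338 kr

Alternative floor tax:
  Adjusted income: 894400 kr + 19900 kr + 233200 kr = 1147500 kr
  Exemption: 33000 kr − 20% × (1147500 kr − 1063000 kr) = 33000 kr − 16900 kr = 16100 kr
  Base: 1147500 kr − 16100 kr = 1131400 kr
  1131400 kr × 17% = 192338 kr

Ordinary income tax:
  216000 kr × 16% = 34560 kr
  205000 kr × 22% = 45100 kr
  473400 kr × 36% = 170424 kr
  → 250084 kr
  Less rehabilitation credit 93000 kr → 157084 kr

192338 kr > 157084 kr, so the alternative floor tax is the binding amount.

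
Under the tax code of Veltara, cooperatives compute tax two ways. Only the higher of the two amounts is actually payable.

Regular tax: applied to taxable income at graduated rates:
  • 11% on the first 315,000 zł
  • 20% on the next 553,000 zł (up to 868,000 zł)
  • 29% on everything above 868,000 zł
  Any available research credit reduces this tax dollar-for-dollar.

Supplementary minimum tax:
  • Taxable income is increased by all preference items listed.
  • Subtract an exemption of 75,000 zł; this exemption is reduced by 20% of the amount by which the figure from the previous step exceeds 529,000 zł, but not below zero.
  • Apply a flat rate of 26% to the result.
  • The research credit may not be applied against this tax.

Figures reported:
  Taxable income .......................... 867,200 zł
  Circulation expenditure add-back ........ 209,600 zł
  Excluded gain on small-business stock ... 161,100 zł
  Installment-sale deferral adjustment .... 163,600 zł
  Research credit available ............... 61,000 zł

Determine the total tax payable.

Regular tax:
  315,000 zł × 11% = 34,650 zł
  552,200 zł × 20% = 110,440 zł
  → 145,090 zł
  Less research credit 61,000 zł → 84,090 zł

Supplementary minimum tax:
  Adjusted income: 867,200 zł + 209,600 zł + 161,100 zł + 163,600 zł = 1,401,500 zł
  Exemption: 20% × (1,401,500 zł − 529,000 zł) = 174,500 zł ≥ 75,000 zł, so the exemption is fully phased out
  Base: 1,401,500 zł − 0 zł = 1,401,500 zł
  1,401,500 zł × 26% = 364,390 zł

364,390 zł > 84,090 zł, so the supplementary minimum tax is the binding amount.

364,390 zł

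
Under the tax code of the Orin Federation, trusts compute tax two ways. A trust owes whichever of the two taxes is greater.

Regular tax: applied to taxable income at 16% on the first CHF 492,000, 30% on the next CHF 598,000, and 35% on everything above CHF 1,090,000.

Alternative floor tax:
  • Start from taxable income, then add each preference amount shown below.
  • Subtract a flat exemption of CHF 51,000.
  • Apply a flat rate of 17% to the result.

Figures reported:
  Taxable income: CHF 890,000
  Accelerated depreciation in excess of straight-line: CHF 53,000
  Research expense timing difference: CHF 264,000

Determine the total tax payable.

Alternative floor tax:
  Adjusted income: CHF 890,000 + CHF 53,000 + CHF 264,000 = CHF 1,207,000
  Less exemption CHF 51,000 → base CHF 1,156,000
  CHF 1,156,000 × 17% = CHF 196,520

Regular tax:
  CHF 492,000 × 16% = CHF 78,720
  CHF 398,000 × 30% = CHF 119,400
  → CHF 198,120

CHF 198,120 > CHF 196,520, so the regular tax governs.

CHF 198,120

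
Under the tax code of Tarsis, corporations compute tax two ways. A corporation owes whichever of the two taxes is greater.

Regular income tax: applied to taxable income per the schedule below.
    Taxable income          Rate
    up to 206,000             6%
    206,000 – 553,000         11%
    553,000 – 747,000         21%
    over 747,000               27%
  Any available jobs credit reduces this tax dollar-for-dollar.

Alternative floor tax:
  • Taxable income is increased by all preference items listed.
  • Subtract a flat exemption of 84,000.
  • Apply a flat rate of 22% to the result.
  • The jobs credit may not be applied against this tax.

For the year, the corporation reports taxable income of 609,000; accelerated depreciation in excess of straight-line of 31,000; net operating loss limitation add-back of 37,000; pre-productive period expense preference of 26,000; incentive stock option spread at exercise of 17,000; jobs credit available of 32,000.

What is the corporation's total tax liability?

139,920

Alternative floor tax:
  Adjusted income: 609,000 + 31,000 + 37,000 + 26,000 + 17,000 = 720,000
  Less exemption 84,000 → base 636,000
  636,000 × 22% = 139,920

Regular income tax:
  206,000 × 6% = 12,360
  347,000 × 11% = 38,170
  56,000 × 21% = 11,760
  → 62,290
  Less jobs credit 32,000 → 30,290

139,920 > 30,290, so the alternative floor tax is the binding amount.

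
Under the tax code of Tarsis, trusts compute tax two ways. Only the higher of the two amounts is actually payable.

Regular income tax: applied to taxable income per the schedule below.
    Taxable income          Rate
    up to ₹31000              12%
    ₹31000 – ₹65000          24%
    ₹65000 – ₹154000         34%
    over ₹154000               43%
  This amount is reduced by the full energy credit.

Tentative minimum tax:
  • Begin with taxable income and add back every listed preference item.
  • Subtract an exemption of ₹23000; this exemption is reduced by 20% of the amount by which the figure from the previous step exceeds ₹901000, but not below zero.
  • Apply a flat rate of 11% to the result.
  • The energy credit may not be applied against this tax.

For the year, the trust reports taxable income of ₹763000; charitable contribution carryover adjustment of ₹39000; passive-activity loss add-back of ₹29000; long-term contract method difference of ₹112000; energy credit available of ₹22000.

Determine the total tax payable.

₹282010

Tentative minimum tax:
  Adjusted income: ₹763000 + ₹39000 + ₹29000 + ₹112000 = ₹943000
  Exemption: ₹23000 − 20% × (₹943000 − ₹901000) = ₹23000 − ₹8400 = ₹14600
  Base: ₹943000 − ₹14600 = ₹928400
  ₹928400 × 11% = ₹102124

Regular income tax:
  ₹31000 × 12% = ₹3720
  ₹34000 × 24% = ₹8160
  ₹89000 × 34% = ₹30260
  ₹609000 × 43% = ₹261870
  → ₹304010
  Less energy credit ₹22000 → ₹282010

₹282010 > ₹102124, so the regular income tax governs.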